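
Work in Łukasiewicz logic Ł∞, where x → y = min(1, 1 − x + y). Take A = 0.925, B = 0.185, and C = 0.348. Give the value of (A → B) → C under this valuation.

A → B = min(1, 1 − 0.925 + 0.185) = min(1, 0.260) = 0.260
(A → B) → C = min(1, 1 − 0.260 + 0.348) = min(1, 1.088) = 1.000

1.000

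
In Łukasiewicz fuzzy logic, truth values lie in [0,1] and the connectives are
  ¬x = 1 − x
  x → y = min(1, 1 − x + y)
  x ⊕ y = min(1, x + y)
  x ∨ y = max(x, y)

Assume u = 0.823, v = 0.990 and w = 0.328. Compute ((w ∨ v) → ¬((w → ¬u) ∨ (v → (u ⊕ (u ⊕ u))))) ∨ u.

0.823

w ∨ v = max(0.328, 0.990) = 0.990
¬u = 1 − 0.823 = 0.177
w → ¬u = min(1, 1 − 0.328 + 0.177) = min(1, 0.849) = 0.849
u ⊕ u = min(1, 0.823 + 0.823) = min(1, 1.646) = 1.000
u ⊕ (u ⊕ u) = min(1, 0.823 + 1.000) = min(1, 1.823) = 1.000
v → (u ⊕ (u ⊕ u)) = min(1, 1 − 0.990 + 1.000) = min(1, 1.010) = 1.000
(w → ¬u) ∨ (v → (u ⊕ (u ⊕ u))) = max(0.849, 1.000) = 1.000
¬((w → ¬u) ∨ (v → (u ⊕ (u ⊕ u)))) = 1 − 1.000 = 0.000
(w ∨ v) → ¬((w → ¬u) ∨ (v → (u ⊕ (u ⊕ u)))) = min(1, 1 − 0.990 + 0.000) = min(1, 0.010) = 0.010
((w ∨ v) → ¬((w → ¬u) ∨ (v → (u ⊕ (u ⊕ u))))) ∨ u = max(0.010, 0.823) = 0.823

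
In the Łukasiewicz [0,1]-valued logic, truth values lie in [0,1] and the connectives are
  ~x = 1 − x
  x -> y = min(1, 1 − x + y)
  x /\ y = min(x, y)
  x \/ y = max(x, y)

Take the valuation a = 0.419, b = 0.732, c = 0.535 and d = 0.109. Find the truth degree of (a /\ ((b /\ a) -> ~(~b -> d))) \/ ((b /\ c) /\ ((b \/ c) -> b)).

0.535

b /\ a = min(0.732, 0.419) = 0.419
~b = 1 − 0.732 = 0.268
~b -> d = min(1, 1 − 0.268 + 0.109) = min(1, 0.841) = 0.841
~(~b -> d) = 1 − 0.841 = 0.159
(b /\ a) -> ~(~b -> d) = min(1, 1 − 0.419 + 0.159) = min(1, 0.740) = 0.740
a /\ ((b /\ a) -> ~(~b -> d)) = min(0.419, 0.740) = 0.419
b /\ c = min(0.732, 0.535) = 0.535
b \/ c = max(0.732, 0.535) = 0.732
(b \/ c) -> b = min(1, 1 − 0.732 + 0.732) = min(1, 1.000) = 1.000
(b /\ c) /\ ((b \/ c) -> b) = min(0.535, 1.000) = 0.535
(a /\ ((b /\ a) -> ~(~b -> d))) \/ ((b /\ c) /\ ((b \/ c) -> b)) = max(0.419, 0.535) = 0.535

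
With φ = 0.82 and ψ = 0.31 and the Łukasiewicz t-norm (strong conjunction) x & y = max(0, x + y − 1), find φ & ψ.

0.13

φ & ψ = max(0, 0.82 + 0.31 − 1) = max(0, 0.13) = 0.13
For comparison, the Gödel (minimum) t-norm min(x, y) would give 0.31.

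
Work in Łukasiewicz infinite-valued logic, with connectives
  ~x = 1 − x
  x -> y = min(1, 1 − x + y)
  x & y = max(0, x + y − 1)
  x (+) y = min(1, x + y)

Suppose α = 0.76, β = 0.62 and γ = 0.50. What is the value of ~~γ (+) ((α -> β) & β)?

~γ = 1 − 0.50 = 0.50
~~γ = 1 − 0.50 = 0.50
α -> β = min(1, 1 − 0.76 + 0.62) = min(1, 0.86) = 0.86
(α -> β) & β = max(0, 0.86 + 0.62 − 1) = max(0, 0.48) = 0.48
~~γ (+) ((α -> β) & β) = min(1, 0.50 + 0.48) = min(1, 0.98) = 0.98

0.98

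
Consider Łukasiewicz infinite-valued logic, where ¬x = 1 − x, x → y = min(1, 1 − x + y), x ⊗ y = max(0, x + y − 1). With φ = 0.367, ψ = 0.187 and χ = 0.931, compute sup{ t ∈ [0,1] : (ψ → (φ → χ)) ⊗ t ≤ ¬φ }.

0.633

φ → χ = min(1, 1 − 0.367 + 0.931) = min(1, 1.564) = 1.000
ψ → (φ → χ) = min(1, 1 − 0.187 + 1.000) = min(1, 1.813) = 1.000
So the left factor is ψ → (φ → χ) = 1.000.
¬φ = 1 − 0.367 = 0.633
So the right-hand bound is ¬φ = 0.633.
The residuum of the Łukasiewicz t-norm gives the supremum: min(1, 1 − 1.000 + 0.633).
1 − 1.000 + 0.633 = 0.633, so t = min(1, 0.633) = 0.633.
Check: 1.000 ⊗ 0.633 = max(0, 0.633) = 0.633 ≤ 0.633.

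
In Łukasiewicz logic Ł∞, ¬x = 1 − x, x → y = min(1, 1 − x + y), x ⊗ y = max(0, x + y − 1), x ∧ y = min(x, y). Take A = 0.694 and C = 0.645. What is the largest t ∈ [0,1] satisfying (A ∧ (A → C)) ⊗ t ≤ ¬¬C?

0.951

A → C = min(1, 1 − 0.694 + 0.645) = min(1, 0.951) = 0.951
A ∧ (A → C) = min(0.694, 0.951) = 0.694
So the left factor is A ∧ (A → C) = 0.694.
¬C = 1 − 0.645 = 0.355
¬¬C = 1 − 0.355 = 0.645
So the right-hand bound is ¬¬C = 0.645.
The residuum of the Łukasiewicz t-norm gives the supremum: min(1, 1 − 0.694 + 0.645).
1 − 0.694 + 0.645 = 0.951, so t = min(1, 0.951) = 0.951.
Check: 0.694 ⊗ 0.951 = max(0, 0.645) = 0.645 ≤ 0.645.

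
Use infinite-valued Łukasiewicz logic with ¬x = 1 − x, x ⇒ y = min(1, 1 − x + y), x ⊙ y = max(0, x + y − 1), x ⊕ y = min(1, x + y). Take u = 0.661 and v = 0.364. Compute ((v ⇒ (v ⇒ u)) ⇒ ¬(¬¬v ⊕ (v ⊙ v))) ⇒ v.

v ⇒ u = min(1, 1 − 0.364 + 0.661) = min(1, 1.297) = 1.000
v ⇒ (v ⇒ u) = min(1, 1 − 0.364 + 1.000) = min(1, 1.636) = 1.000
¬v = 1 − 0.364 = 0.636
¬¬v = 1 − 0.636 = 0.364
v ⊙ v = max(0, 0.364 + 0.364 − 1) = max(0, -0.272) = 0.000
¬¬v ⊕ (v ⊙ v) = min(1, 0.364 + 0.000) = min(1, 0.364) = 0.364
¬(¬¬v ⊕ (v ⊙ v)) = 1 − 0.364 = 0.636
(v ⇒ (v ⇒ u)) ⇒ ¬(¬¬v ⊕ (v ⊙ v)) = min(1, 1 − 1.000 + 0.636) = min(1, 0.636) = 0.636
((v ⇒ (v ⇒ u)) ⇒ ¬(¬¬v ⊕ (v ⊙ v))) ⇒ v = min(1, 1 − 0.636 + 0.364) = min(1, 0.728) = 0.728

0.728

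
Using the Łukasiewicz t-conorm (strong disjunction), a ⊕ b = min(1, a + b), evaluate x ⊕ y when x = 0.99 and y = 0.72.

x ⊕ y = min(1, 0.99 + 0.72) = min(1, 1.71) = 1.00
For comparison, the Gödel t-conorm max(a, b) would give 0.99.

1.00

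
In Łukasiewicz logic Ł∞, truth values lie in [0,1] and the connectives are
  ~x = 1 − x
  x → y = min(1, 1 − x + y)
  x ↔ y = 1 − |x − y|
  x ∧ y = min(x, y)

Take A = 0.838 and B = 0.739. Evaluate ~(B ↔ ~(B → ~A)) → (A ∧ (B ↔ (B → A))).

1.000

~A = 1 − 0.838 = 0.162
B → ~A = min(1, 1 − 0.739 + 0.162) = min(1, 0.423) = 0.423
~(B → ~A) = 1 − 0.423 = 0.577
B ↔ ~(B → ~A) = 1 − |0.739 − 0.577| = 1 − 0.162 = 0.838
~(B ↔ ~(B → ~A)) = 1 − 0.838 = 0.162
B → A = min(1, 1 − 0.739 + 0.838) = min(1, 1.099) = 1.000
B ↔ (B → A) = 1 − |0.739 − 1.000| = 1 − 0.261 = 0.739
A ∧ (B ↔ (B → A)) = min(0.838, 0.739) = 0.739
~(B ↔ ~(B → ~A)) → (A ∧ (B ↔ (B → A))) = min(1, 1 − 0.162 + 0.739) = min(1, 1.577) = 1.000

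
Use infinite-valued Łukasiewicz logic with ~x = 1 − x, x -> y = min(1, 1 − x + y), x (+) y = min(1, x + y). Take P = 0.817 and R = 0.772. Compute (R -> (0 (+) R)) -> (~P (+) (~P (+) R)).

0 (+) R = min(1, 0.000 + 0.772) = min(1, 0.772) = 0.772
R -> (0 (+) R) = min(1, 1 − 0.772 + 0.772) = min(1, 1.000) = 1.000
~P = 1 − 0.817 = 0.183
~P (+) R = min(1, 0.183 + 0.772) = min(1, 0.955) = 0.955
~P (+) (~P (+) R) = min(1, 0.183 + 0.955) = min(1, 1.138) = 1.000
(R -> (0 (+) R)) -> (~P (+) (~P (+) R)) = min(1, 1 − 1.000 + 1.000) = min(1, 1.000) = 1.000

1.000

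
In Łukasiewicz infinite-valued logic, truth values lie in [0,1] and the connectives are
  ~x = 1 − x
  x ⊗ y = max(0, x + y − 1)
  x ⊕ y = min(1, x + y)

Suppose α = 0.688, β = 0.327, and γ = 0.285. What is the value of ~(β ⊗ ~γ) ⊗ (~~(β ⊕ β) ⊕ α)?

~γ = 1 − 0.285 = 0.715
β ⊗ ~γ = max(0, 0.327 + 0.715 − 1) = max(0, 0.042) = 0.042
~(β ⊗ ~γ) = 1 − 0.042 = 0.958
β ⊕ β = min(1, 0.327 + 0.327) = min(1, 0.654) = 0.654
~(β ⊕ β) = 1 − 0.654 = 0.346
~~(β ⊕ β) = 1 − 0.346 = 0.654
~~(β ⊕ β) ⊕ α = min(1, 0.654 + 0.688) = min(1, 1.342) = 1.000
~(β ⊗ ~γ) ⊗ (~~(β ⊕ β) ⊕ α) = max(0, 0.958 + 1.000 − 1) = max(0, 0.958) = 0.958

0.958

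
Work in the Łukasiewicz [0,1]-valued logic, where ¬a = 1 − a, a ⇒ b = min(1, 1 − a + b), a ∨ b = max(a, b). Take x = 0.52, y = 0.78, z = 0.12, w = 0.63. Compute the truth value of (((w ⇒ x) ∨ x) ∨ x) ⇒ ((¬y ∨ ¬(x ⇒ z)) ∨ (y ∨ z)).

0.89

w ⇒ x = min(1, 1 − 0.63 + 0.52) = min(1, 0.89) = 0.89
(w ⇒ x) ∨ x = max(0.89, 0.52) = 0.89
((w ⇒ x) ∨ x) ∨ x = max(0.89, 0.52) = 0.89
¬y = 1 − 0.78 = 0.22
x ⇒ z = min(1, 1 − 0.52 + 0.12) = min(1, 0.60) = 0.60
¬(x ⇒ z) = 1 − 0.60 = 0.40
¬y ∨ ¬(x ⇒ z) = max(0.22, 0.40) = 0.40
y ∨ z = max(0.78, 0.12) = 0.78
(¬y ∨ ¬(x ⇒ z)) ∨ (y ∨ z) = max(0.40, 0.78) = 0.78
(((w ⇒ x) ∨ x) ∨ x) ⇒ ((¬y ∨ ¬(x ⇒ z)) ∨ (y ∨ z)) = min(1, 1 − 0.89 + 0.78) = min(1, 0.89) = 0.89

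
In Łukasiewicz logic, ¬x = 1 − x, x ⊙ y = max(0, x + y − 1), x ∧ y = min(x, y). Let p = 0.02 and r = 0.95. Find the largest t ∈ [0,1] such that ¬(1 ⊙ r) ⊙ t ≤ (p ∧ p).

1 ⊙ r = max(0, 1.00 + 0.95 − 1) = max(0, 0.95) = 0.95
¬(1 ⊙ r) = 1 − 0.95 = 0.05
So the left factor is ¬(1 ⊙ r) = 0.05.
p ∧ p = min(0.02, 0.02) = 0.02
So the right-hand bound is p ∧ p = 0.02.
The residuum of the Łukasiewicz t-norm gives the supremum: min(1, 1 − 0.05 + 0.02).
1 − 0.05 + 0.02 = 0.97, so t = min(1, 0.97) = 0.97.
Check: 0.05 ⊙ 0.97 = max(0, 0.02) = 0.02 ≤ 0.02.

0.97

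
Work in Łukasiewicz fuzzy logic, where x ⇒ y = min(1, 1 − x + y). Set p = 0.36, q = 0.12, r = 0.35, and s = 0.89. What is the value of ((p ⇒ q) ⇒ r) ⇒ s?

p ⇒ q = min(1, 1 − 0.36 + 0.12) = min(1, 0.76) = 0.76
(p ⇒ q) ⇒ r = min(1, 1 − 0.76 + 0.35) = min(1, 0.59) = 0.59
((p ⇒ q) ⇒ r) ⇒ s = min(1, 1 − 0.59 + 0.89) = min(1, 1.30) = 1.00

1.00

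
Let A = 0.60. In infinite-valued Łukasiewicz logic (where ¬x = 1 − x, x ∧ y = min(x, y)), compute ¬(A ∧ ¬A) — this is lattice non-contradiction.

0.60

¬A = 1 − 0.60 = 0.40
A ∧ ¬A = min(0.60, 0.40) = 0.40
¬(A ∧ ¬A) = 1 − 0.40 = 0.60
(The value 0.60 < 1 shows this instance is not satisfied; not a Ł∞-tautology — its value is 1 − min(a, 1−a).)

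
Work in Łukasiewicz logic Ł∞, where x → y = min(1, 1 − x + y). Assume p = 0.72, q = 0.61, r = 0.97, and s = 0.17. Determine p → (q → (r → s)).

0.87

r → s = min(1, 1 − 0.97 + 0.17) = min(1, 0.20) = 0.20
q → (r → s) = min(1, 1 − 0.61 + 0.20) = min(1, 0.59) = 0.59
p → (q → (r → s)) = min(1, 1 − 0.72 + 0.59) = min(1, 0.87) = 0.87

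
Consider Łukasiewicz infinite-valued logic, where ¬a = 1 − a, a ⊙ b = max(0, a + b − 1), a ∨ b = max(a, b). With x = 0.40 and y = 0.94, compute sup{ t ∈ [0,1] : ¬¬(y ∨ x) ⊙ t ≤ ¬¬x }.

y ∨ x = max(0.94, 0.40) = 0.94
¬(y ∨ x) = 1 − 0.94 = 0.06
¬¬(y ∨ x) = 1 − 0.06 = 0.94
So the left factor is ¬¬(y ∨ x) = 0.94.
¬x = 1 − 0.40 = 0.60
¬¬x = 1 − 0.60 = 0.40
So the right-hand bound is ¬¬x = 0.40.
The residuum of the Łukasiewicz t-norm gives the supremum: min(1, 1 − 0.94 + 0.40).
1 − 0.94 + 0.40 = 0.46, so t = min(1, 0.46) = 0.46.
Check: 0.94 ⊙ 0.46 = max(0, 0.40) = 0.40 ≤ 0.40.

0.46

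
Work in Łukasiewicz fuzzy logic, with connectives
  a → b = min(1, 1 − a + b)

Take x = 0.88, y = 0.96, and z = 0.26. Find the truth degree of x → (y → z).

y → z = min(1, 1 − 0.96 + 0.26) = min(1, 0.30) = 0.30
x → (y → z) = min(1, 1 − 0.88 + 0.30) = min(1, 0.42) = 0.42

0.42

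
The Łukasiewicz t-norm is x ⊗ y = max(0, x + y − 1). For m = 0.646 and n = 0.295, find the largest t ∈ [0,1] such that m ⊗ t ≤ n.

The residuum of the Łukasiewicz t-norm gives the supremum: min(1, 1 − 0.646 + 0.295).
1 − 0.646 + 0.295 = 0.649, so t = min(1, 0.649) = 0.649.
Check: 0.646 ⊗ 0.649 = max(0, 0.295) = 0.295 ≤ 0.295.

0.649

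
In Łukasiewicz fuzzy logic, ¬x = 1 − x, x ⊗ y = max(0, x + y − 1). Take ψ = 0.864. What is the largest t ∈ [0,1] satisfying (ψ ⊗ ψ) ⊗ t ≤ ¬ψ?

0.408

ψ ⊗ ψ = max(0, 0.864 + 0.864 − 1) = max(0, 0.728) = 0.728
So the left factor is ψ ⊗ ψ = 0.728.
¬ψ = 1 − 0.864 = 0.136
So the right-hand bound is ¬ψ = 0.136.
The residuum of the Łukasiewicz t-norm gives the supremum: min(1, 1 − 0.728 + 0.136).
1 − 0.728 + 0.136 = 0.408, so t = min(1, 0.408) = 0.408.
Check: 0.728 ⊗ 0.408 = max(0, 0.136) = 0.136 ≤ 0.136.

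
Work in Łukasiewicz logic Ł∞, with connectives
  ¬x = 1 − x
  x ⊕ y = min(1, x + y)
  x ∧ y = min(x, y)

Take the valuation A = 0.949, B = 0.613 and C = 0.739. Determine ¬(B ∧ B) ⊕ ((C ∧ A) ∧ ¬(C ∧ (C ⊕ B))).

B ∧ B = min(0.613, 0.613) = 0.613
¬(B ∧ B) = 1 − 0.613 = 0.387
C ∧ A = min(0.739, 0.949) = 0.739
C ⊕ B = min(1, 0.739 + 0.613) = min(1, 1.352) = 1.000
C ∧ (C ⊕ B) = min(0.739, 1.000) = 0.739
¬(C ∧ (C ⊕ B)) = 1 − 0.739 = 0.261
(C ∧ A) ∧ ¬(C ∧ (C ⊕ B)) = min(0.739, 0.261) = 0.261
¬(B ∧ B) ⊕ ((C ∧ A) ∧ ¬(C ∧ (C ⊕ B))) = min(1, 0.387 + 0.261) = min(1, 0.648) = 0.648

0.648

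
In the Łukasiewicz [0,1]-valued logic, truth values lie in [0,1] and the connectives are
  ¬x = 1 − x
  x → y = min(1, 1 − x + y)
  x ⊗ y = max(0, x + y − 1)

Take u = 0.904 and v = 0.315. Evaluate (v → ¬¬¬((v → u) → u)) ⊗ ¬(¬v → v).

0.151

v → u = min(1, 1 − 0.315 + 0.904) = min(1, 1.589) = 1.000
(v → u) → u = min(1, 1 − 1.000 + 0.904) = min(1, 0.904) = 0.904
¬((v → u) → u) = 1 − 0.904 = 0.096
¬¬((v → u) → u) = 1 − 0.096 = 0.904
¬¬¬((v → u) → u) = 1 − 0.904 = 0.096
v → ¬¬¬((v → u) → u) = min(1, 1 − 0.315 + 0.096) = min(1, 0.781) = 0.781
¬v = 1 − 0.315 = 0.685
¬v → v = min(1, 1 − 0.685 + 0.315) = min(1, 0.630) = 0.630
¬(¬v → v) = 1 − 0.630 = 0.370
(v → ¬¬¬((v → u) → u)) ⊗ ¬(¬v → v) = max(0, 0.781 + 0.370 − 1) = max(0, 0.151) = 0.151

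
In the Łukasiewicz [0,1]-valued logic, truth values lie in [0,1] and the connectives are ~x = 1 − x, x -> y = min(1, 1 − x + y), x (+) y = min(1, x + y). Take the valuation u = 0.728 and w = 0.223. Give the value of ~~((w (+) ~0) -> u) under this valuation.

~0 = 1 − 0.000 = 1.000
w (+) ~0 = min(1, 0.223 + 1.000) = min(1, 1.223) = 1.000
(w (+) ~0) -> u = min(1, 1 − 1.000 + 0.728) = min(1, 0.728) = 0.728
~((w (+) ~0) -> u) = 1 − 0.728 = 0.272
~~((w (+) ~0) -> u) = 1 − 0.272 = 0.728

0.728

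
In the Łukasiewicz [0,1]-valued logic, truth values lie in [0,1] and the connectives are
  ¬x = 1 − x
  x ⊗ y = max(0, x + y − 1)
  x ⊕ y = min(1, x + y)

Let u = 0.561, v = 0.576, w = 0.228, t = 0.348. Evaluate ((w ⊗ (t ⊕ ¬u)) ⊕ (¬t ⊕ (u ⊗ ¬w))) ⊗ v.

0.576

¬u = 1 − 0.561 = 0.439
t ⊕ ¬u = min(1, 0.348 + 0.439) = min(1, 0.787) = 0.787
w ⊗ (t ⊕ ¬u) = max(0, 0.228 + 0.787 − 1) = max(0, 0.015) = 0.015
¬t = 1 − 0.348 = 0.652
¬w = 1 − 0.228 = 0.772
u ⊗ ¬w = max(0, 0.561 + 0.772 − 1) = max(0, 0.333) = 0.333
¬t ⊕ (u ⊗ ¬w) = min(1, 0.652 + 0.333) = min(1, 0.985) = 0.985
(w ⊗ (t ⊕ ¬u)) ⊕ (¬t ⊕ (u ⊗ ¬w)) = min(1, 0.015 + 0.985) = min(1, 1.000) = 1.000
((w ⊗ (t ⊕ ¬u)) ⊕ (¬t ⊕ (u ⊗ ¬w))) ⊗ v = max(0, 1.000 + 0.576 − 1) = max(0, 0.576) = 0.576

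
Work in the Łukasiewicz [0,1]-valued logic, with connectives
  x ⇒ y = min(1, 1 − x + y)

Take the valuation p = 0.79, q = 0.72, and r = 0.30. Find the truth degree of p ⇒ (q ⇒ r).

q ⇒ r = min(1, 1 − 0.72 + 0.30) = min(1, 0.58) = 0.58
p ⇒ (q ⇒ r) = min(1, 1 − 0.79 + 0.58) = min(1, 0.79) = 0.79

0.79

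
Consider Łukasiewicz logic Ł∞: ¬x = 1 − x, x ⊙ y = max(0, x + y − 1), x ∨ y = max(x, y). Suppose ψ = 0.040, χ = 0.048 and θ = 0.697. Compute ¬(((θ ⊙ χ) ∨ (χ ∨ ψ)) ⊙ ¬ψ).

θ ⊙ χ = max(0, 0.697 + 0.048 − 1) = max(0, -0.255) = 0.000
χ ∨ ψ = max(0.048, 0.040) = 0.048
(θ ⊙ χ) ∨ (χ ∨ ψ) = max(0.000, 0.048) = 0.048
¬ψ = 1 − 0.040 = 0.960
((θ ⊙ χ) ∨ (χ ∨ ψ)) ⊙ ¬ψ = max(0, 0.048 + 0.960 − 1) = max(0, 0.008) = 0.008
¬(((θ ⊙ χ) ∨ (χ ∨ ψ)) ⊙ ¬ψ) = 1 − 0.008 = 0.992

0.992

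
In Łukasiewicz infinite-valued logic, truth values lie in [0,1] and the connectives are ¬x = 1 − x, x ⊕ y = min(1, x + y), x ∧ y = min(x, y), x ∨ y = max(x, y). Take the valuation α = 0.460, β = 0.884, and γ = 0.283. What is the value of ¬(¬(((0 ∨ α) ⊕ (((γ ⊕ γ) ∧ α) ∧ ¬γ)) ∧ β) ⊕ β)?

0.000

0 ∨ α = max(0.000, 0.460) = 0.460
γ ⊕ γ = min(1, 0.283 + 0.283) = min(1, 0.566) = 0.566
(γ ⊕ γ) ∧ α = min(0.566, 0.460) = 0.460
¬γ = 1 − 0.283 = 0.717
((γ ⊕ γ) ∧ α) ∧ ¬γ = min(0.460, 0.717) = 0.460
(0 ∨ α) ⊕ (((γ ⊕ γ) ∧ α) ∧ ¬γ) = min(1, 0.460 + 0.460) = min(1, 0.920) = 0.920
((0 ∨ α) ⊕ (((γ ⊕ γ) ∧ α) ∧ ¬γ)) ∧ β = min(0.920, 0.884) = 0.884
¬(((0 ∨ α) ⊕ (((γ ⊕ γ) ∧ α) ∧ ¬γ)) ∧ β) = 1 − 0.884 = 0.116
¬(((0 ∨ α) ⊕ (((γ ⊕ γ) ∧ α) ∧ ¬γ)) ∧ β) ⊕ β = min(1, 0.116 + 0.884) = min(1, 1.000) = 1.000
¬(¬(((0 ∨ α) ⊕ (((γ ⊕ γ) ∧ α) ∧ ¬γ)) ∧ β) ⊕ β) = 1 − 1.000 = 0.000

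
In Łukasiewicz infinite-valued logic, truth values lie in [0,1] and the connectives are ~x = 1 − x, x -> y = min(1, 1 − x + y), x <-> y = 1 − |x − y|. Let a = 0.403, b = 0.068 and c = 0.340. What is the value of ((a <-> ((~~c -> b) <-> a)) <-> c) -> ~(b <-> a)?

~c = 1 − 0.340 = 0.660
~~c = 1 − 0.660 = 0.340
~~c -> b = min(1, 1 − 0.340 + 0.068) = min(1, 0.728) = 0.728
(~~c -> b) <-> a = 1 − |0.728 − 0.403| = 1 − 0.325 = 0.675
a <-> ((~~c -> b) <-> a) = 1 − |0.403 − 0.675| = 1 − 0.272 = 0.728
(a <-> ((~~c -> b) <-> a)) <-> c = 1 − |0.728 − 0.340| = 1 − 0.388 = 0.612
b <-> a = 1 − |0.068 − 0.403| = 1 − 0.335 = 0.665
~(b <-> a) = 1 − 0.665 = 0.335
((a <-> ((~~c -> b) <-> a)) <-> c) -> ~(b <-> a) = min(1, 1 − 0.612 + 0.335) = min(1, 0.723) = 0.723

0.723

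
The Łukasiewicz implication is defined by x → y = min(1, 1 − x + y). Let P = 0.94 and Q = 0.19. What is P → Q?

0.25

P → Q = min(1, 1 − 0.94 + 0.19) = min(1, 0.25) = 0.25
For comparison, the Gödel implication (1 if x ≤ y else y) would give 0.19.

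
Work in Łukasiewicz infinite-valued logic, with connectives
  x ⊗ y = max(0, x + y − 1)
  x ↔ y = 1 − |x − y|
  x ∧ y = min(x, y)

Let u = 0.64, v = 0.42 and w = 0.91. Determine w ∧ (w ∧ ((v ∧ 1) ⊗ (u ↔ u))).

v ∧ 1 = min(0.42, 1.00) = 0.42
u ↔ u = 1 − |0.64 − 0.64| = 1 − 0.00 = 1.00
(v ∧ 1) ⊗ (u ↔ u) = max(0, 0.42 + 1.00 − 1) = max(0, 0.42) = 0.42
w ∧ ((v ∧ 1) ⊗ (u ↔ u)) = min(0.91, 0.42) = 0.42
w ∧ (w ∧ ((v ∧ 1) ⊗ (u ↔ u))) = min(0.91, 0.42) = 0.42

0.42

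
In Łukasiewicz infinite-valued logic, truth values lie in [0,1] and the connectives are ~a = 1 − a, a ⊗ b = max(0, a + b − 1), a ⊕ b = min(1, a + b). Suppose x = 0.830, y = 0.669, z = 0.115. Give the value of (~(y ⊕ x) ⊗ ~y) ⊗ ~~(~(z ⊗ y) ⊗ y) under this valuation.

0.000

y ⊕ x = min(1, 0.669 + 0.830) = min(1, 1.499) = 1.000
~(y ⊕ x) = 1 − 1.000 = 0.000
~y = 1 − 0.669 = 0.331
~(y ⊕ x) ⊗ ~y = max(0, 0.000 + 0.331 − 1) = max(0, -0.669) = 0.000
z ⊗ y = max(0, 0.115 + 0.669 − 1) = max(0, -0.216) = 0.000
~(z ⊗ y) = 1 − 0.000 = 1.000
~(z ⊗ y) ⊗ y = max(0, 1.000 + 0.669 − 1) = max(0, 0.669) = 0.669
~(~(z ⊗ y) ⊗ y) = 1 − 0.669 = 0.331
~~(~(z ⊗ y) ⊗ y) = 1 − 0.331 = 0.669
(~(y ⊕ x) ⊗ ~y) ⊗ ~~(~(z ⊗ y) ⊗ y) = max(0, 0.000 + 0.669 − 1) = max(0, -0.331) = 0.000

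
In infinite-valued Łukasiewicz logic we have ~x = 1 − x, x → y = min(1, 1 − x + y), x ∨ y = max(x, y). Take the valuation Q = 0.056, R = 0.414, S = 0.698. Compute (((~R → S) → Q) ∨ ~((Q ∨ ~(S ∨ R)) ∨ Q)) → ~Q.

~R = 1 − 0.414 = 0.586
~R → S = min(1, 1 − 0.586 + 0.698) = min(1, 1.112) = 1.000
(~R → S) → Q = min(1, 1 − 1.000 + 0.056) = min(1, 0.056) = 0.056
S ∨ R = max(0.698, 0.414) = 0.698
~(S ∨ R) = 1 − 0.698 = 0.302
Q ∨ ~(S ∨ R) = max(0.056, 0.302) = 0.302
(Q ∨ ~(S ∨ R)) ∨ Q = max(0.302, 0.056) = 0.302
~((Q ∨ ~(S ∨ R)) ∨ Q) = 1 − 0.302 = 0.698
((~R → S) → Q) ∨ ~((Q ∨ ~(S ∨ R)) ∨ Q) = max(0.056, 0.698) = 0.698
~Q = 1 − 0.056 = 0.944
(((~R → S) → Q) ∨ ~((Q ∨ ~(S ∨ R)) ∨ Q)) → ~Q = min(1, 1 − 0.698 + 0.944) = min(1, 1.246) = 1.000

1.000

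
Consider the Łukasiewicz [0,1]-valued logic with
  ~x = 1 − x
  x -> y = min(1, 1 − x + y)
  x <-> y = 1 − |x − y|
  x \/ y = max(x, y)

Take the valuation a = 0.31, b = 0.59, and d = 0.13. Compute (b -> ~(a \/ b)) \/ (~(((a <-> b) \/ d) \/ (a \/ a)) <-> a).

a \/ b = max(0.31, 0.59) = 0.59
~(a \/ b) = 1 − 0.59 = 0.41
b -> ~(a \/ b) = min(1, 1 − 0.59 + 0.41) = min(1, 0.82) = 0.82
a <-> b = 1 − |0.31 − 0.59| = 1 − 0.28 = 0.72
(a <-> b) \/ d = max(0.72, 0.13) = 0.72
a \/ a = max(0.31, 0.31) = 0.31
((a <-> b) \/ d) \/ (a \/ a) = max(0.72, 0.31) = 0.72
~(((a <-> b) \/ d) \/ (a \/ a)) = 1 − 0.72 = 0.28
~(((a <-> b) \/ d) \/ (a \/ a)) <-> a = 1 − |0.28 − 0.31| = 1 − 0.03 = 0.97
(b -> ~(a \/ b)) \/ (~(((a <-> b) \/ d) \/ (a \/ a)) <-> a) = max(0.82, 0.97) = 0.97

0.97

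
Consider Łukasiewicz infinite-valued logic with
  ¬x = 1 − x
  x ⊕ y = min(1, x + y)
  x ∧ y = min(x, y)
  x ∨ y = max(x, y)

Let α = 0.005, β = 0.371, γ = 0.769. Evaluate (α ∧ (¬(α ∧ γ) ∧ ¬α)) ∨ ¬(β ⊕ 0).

0.629

α ∧ γ = min(0.005, 0.769) = 0.005
¬(α ∧ γ) = 1 − 0.005 = 0.995
¬α = 1 − 0.005 = 0.995
¬(α ∧ γ) ∧ ¬α = min(0.995, 0.995) = 0.995
α ∧ (¬(α ∧ γ) ∧ ¬α) = min(0.005, 0.995) = 0.005
β ⊕ 0 = min(1, 0.371 + 0.000) = min(1, 0.371) = 0.371
¬(β ⊕ 0) = 1 − 0.371 = 0.629
(α ∧ (¬(α ∧ γ) ∧ ¬α)) ∨ ¬(β ⊕ 0) = max(0.005, 0.629) = 0.629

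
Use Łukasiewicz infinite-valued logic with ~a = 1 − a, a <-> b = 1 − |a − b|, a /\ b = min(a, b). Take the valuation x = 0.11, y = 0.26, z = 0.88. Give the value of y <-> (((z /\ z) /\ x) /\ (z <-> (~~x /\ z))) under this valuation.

z /\ z = min(0.88, 0.88) = 0.88
(z /\ z) /\ x = min(0.88, 0.11) = 0.11
~x = 1 − 0.11 = 0.89
~~x = 1 − 0.89 = 0.11
~~x /\ z = min(0.11, 0.88) = 0.11
z <-> (~~x /\ z) = 1 − |0.88 − 0.11| = 1 − 0.77 = 0.23
((z /\ z) /\ x) /\ (z <-> (~~x /\ z)) = min(0.11, 0.23) = 0.11
y <-> (((z /\ z) /\ x) /\ (z <-> (~~x /\ z))) = 1 − |0.26 − 0.11| = 1 − 0.15 = 0.85

0.85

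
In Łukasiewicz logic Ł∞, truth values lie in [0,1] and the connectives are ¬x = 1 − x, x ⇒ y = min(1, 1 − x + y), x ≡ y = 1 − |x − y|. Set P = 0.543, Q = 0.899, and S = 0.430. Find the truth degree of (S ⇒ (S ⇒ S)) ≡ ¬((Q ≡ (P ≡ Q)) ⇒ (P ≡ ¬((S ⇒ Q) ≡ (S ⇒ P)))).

S ⇒ S = min(1, 1 − 0.430 + 0.430) = min(1, 1.000) = 1.000
S ⇒ (S ⇒ S) = min(1, 1 − 0.430 + 1.000) = min(1, 1.570) = 1.000
P ≡ Q = 1 − |0.543 − 0.899| = 1 − 0.356 = 0.644
Q ≡ (P ≡ Q) = 1 − |0.899 − 0.644| = 1 − 0.255 = 0.745
S ⇒ Q = min(1, 1 − 0.430 + 0.899) = min(1, 1.469) = 1.000
S ⇒ P = min(1, 1 − 0.430 + 0.543) = min(1, 1.113) = 1.000
(S ⇒ Q) ≡ (S ⇒ P) = 1 − |1.000 − 1.000| = 1 − 0.000 = 1.000
¬((S ⇒ Q) ≡ (S ⇒ P)) = 1 − 1.000 = 0.000
P ≡ ¬((S ⇒ Q) ≡ (S ⇒ P)) = 1 − |0.543 − 0.000| = 1 − 0.543 = 0.457
(Q ≡ (P ≡ Q)) ⇒ (P ≡ ¬((S ⇒ Q) ≡ (S ⇒ P))) = min(1, 1 − 0.745 + 0.457) = min(1, 0.712) = 0.712
¬((Q ≡ (P ≡ Q)) ⇒ (P ≡ ¬((S ⇒ Q) ≡ (S ⇒ P)))) = 1 − 0.712 = 0.288
(S ⇒ (S ⇒ S)) ≡ ¬((Q ≡ (P ≡ Q)) ⇒ (P ≡ ¬((S ⇒ Q) ≡ (S ⇒ P)))) = 1 − |1.000 − 0.288| = 1 − 0.712 = 0.288

0.288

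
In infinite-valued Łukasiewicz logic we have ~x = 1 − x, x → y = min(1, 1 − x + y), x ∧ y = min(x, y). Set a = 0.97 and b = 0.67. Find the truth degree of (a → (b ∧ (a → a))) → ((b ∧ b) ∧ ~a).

0.33

a → a = min(1, 1 − 0.97 + 0.97) = min(1, 1.00) = 1.00
b ∧ (a → a) = min(0.67, 1.00) = 0.67
a → (b ∧ (a → a)) = min(1, 1 − 0.97 + 0.67) = min(1, 0.70) = 0.70
b ∧ b = min(0.67, 0.67) = 0.67
~a = 1 − 0.97 = 0.03
(b ∧ b) ∧ ~a = min(0.67, 0.03) = 0.03
(a → (b ∧ (a → a))) → ((b ∧ b) ∧ ~a) = min(1, 1 − 0.70 + 0.03) = min(1, 0.33) = 0.33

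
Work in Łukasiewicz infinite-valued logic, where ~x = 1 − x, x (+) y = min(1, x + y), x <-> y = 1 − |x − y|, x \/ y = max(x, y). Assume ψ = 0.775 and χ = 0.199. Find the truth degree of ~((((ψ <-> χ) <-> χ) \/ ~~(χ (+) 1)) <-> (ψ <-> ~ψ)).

ψ <-> χ = 1 − |0.775 − 0.199| = 1 − 0.576 = 0.424
(ψ <-> χ) <-> χ = 1 − |0.424 − 0.199| = 1 − 0.225 = 0.775
χ (+) 1 = min(1, 0.199 + 1.000) = min(1, 1.199) = 1.000
~(χ (+) 1) = 1 − 1.000 = 0.000
~~(χ (+) 1) = 1 − 0.000 = 1.000
((ψ <-> χ) <-> χ) \/ ~~(χ (+) 1) = max(0.775, 1.000) = 1.000
~ψ = 1 − 0.775 = 0.225
ψ <-> ~ψ = 1 − |0.775 − 0.225| = 1 − 0.550 = 0.450
(((ψ <-> χ) <-> χ) \/ ~~(χ (+) 1)) <-> (ψ <-> ~ψ) = 1 − |1.000 − 0.450| = 1 − 0.550 = 0.450
~((((ψ <-> χ) <-> χ) \/ ~~(χ (+) 1)) <-> (ψ <-> ~ψ)) = 1 − 0.450 = 0.550

0.550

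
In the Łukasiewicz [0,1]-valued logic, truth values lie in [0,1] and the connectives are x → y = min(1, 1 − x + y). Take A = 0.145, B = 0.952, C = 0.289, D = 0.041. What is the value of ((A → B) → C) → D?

A → B = min(1, 1 − 0.145 + 0.952) = min(1, 1.807) = 1.000
(A → B) → C = min(1, 1 − 1.000 + 0.289) = min(1, 0.289) = 0.289
((A → B) → C) → D = min(1, 1 − 0.289 + 0.041) = min(1, 0.752) = 0.752

0.752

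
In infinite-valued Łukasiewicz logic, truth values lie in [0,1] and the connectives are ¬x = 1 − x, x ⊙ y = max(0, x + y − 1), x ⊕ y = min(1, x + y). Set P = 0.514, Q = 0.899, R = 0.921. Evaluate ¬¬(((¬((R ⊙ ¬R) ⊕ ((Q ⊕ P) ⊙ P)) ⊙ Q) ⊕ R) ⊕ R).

¬R = 1 − 0.921 = 0.079
R ⊙ ¬R = max(0, 0.921 + 0.079 − 1) = max(0, 0.000) = 0.000
Q ⊕ P = min(1, 0.899 + 0.514) = min(1, 1.413) = 1.000
(Q ⊕ P) ⊙ P = max(0, 1.000 + 0.514 − 1) = max(0, 0.514) = 0.514
(R ⊙ ¬R) ⊕ ((Q ⊕ P) ⊙ P) = min(1, 0.000 + 0.514) = min(1, 0.514) = 0.514
¬((R ⊙ ¬R) ⊕ ((Q ⊕ P) ⊙ P)) = 1 − 0.514 = 0.486
¬((R ⊙ ¬R) ⊕ ((Q ⊕ P) ⊙ P)) ⊙ Q = max(0, 0.486 + 0.899 − 1) = max(0, 0.385) = 0.385
(¬((R ⊙ ¬R) ⊕ ((Q ⊕ P) ⊙ P)) ⊙ Q) ⊕ R = min(1, 0.385 + 0.921) = min(1, 1.306) = 1.000
((¬((R ⊙ ¬R) ⊕ ((Q ⊕ P) ⊙ P)) ⊙ Q) ⊕ R) ⊕ R = min(1, 1.000 + 0.921) = min(1, 1.921) = 1.000
¬(((¬((R ⊙ ¬R) ⊕ ((Q ⊕ P) ⊙ P)) ⊙ Q) ⊕ R) ⊕ R) = 1 − 1.000 = 0.000
¬¬(((¬((R ⊙ ¬R) ⊕ ((Q ⊕ P) ⊙ P)) ⊙ Q) ⊕ R) ⊕ R) = 1 − 0.000 = 1.000

1.000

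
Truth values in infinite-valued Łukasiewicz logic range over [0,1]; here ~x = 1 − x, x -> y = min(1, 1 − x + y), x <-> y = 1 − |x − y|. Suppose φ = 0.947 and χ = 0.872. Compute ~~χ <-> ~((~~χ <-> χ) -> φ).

~χ = 1 − 0.872 = 0.128
~~χ = 1 − 0.128 = 0.872
~~χ <-> χ = 1 − |0.872 − 0.872| = 1 − 0.000 = 1.000
(~~χ <-> χ) -> φ = min(1, 1 − 1.000 + 0.947) = min(1, 0.947) = 0.947
~((~~χ <-> χ) -> φ) = 1 − 0.947 = 0.053
~~χ <-> ~((~~χ <-> χ) -> φ) = 1 − |0.872 − 0.053| = 1 − 0.819 = 0.181

0.181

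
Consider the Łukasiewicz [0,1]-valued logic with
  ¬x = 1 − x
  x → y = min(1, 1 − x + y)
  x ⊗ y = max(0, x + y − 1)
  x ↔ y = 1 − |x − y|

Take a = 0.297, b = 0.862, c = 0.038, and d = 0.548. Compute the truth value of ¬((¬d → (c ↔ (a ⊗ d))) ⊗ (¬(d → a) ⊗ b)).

0.887

¬d = 1 − 0.548 = 0.452
a ⊗ d = max(0, 0.297 + 0.548 − 1) = max(0, -0.155) = 0.000
c ↔ (a ⊗ d) = 1 − |0.038 − 0.000| = 1 − 0.038 = 0.962
¬d → (c ↔ (a ⊗ d)) = min(1, 1 − 0.452 + 0.962) = min(1, 1.510) = 1.000
d → a = min(1, 1 − 0.548 + 0.297) = min(1, 0.749) = 0.749
¬(d → a) = 1 − 0.749 = 0.251
¬(d → a) ⊗ b = max(0, 0.251 + 0.862 − 1) = max(0, 0.113) = 0.113
(¬d → (c ↔ (a ⊗ d))) ⊗ (¬(d → a) ⊗ b) = max(0, 1.000 + 0.113 − 1) = max(0, 0.113) = 0.113
¬((¬d → (c ↔ (a ⊗ d))) ⊗ (¬(d → a) ⊗ b)) = 1 − 0.113 = 0.887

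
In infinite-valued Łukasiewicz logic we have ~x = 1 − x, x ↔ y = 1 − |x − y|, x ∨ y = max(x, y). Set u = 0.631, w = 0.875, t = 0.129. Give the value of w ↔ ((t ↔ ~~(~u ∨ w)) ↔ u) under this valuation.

~u = 1 − 0.631 = 0.369
~u ∨ w = max(0.369, 0.875) = 0.875
~(~u ∨ w) = 1 − 0.875 = 0.125
~~(~u ∨ w) = 1 − 0.125 = 0.875
t ↔ ~~(~u ∨ w) = 1 − |0.129 − 0.875| = 1 − 0.746 = 0.254
(t ↔ ~~(~u ∨ w)) ↔ u = 1 − |0.254 − 0.631| = 1 − 0.377 = 0.623
w ↔ ((t ↔ ~~(~u ∨ w)) ↔ u) = 1 − |0.875 − 0.623| = 1 − 0.252 = 0.748

0.748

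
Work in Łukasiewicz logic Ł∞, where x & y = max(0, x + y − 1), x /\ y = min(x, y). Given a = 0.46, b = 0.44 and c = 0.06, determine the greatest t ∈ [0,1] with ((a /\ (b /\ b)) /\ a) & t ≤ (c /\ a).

b /\ b = min(0.44, 0.44) = 0.44
a /\ (b /\ b) = min(0.46, 0.44) = 0.44
(a /\ (b /\ b)) /\ a = min(0.44, 0.46) = 0.44
So the left factor is (a /\ (b /\ b)) /\ a = 0.44.
c /\ a = min(0.06, 0.46) = 0.06
So the right-hand bound is c /\ a = 0.06.
The residuum of the Łukasiewicz t-norm gives the supremum: min(1, 1 − 0.44 + 0.06).
1 − 0.44 + 0.06 = 0.62, so t = min(1, 0.62) = 0.62.
Check: 0.44 & 0.62 = max(0, 0.06) = 0.06 ≤ 0.06.

0.62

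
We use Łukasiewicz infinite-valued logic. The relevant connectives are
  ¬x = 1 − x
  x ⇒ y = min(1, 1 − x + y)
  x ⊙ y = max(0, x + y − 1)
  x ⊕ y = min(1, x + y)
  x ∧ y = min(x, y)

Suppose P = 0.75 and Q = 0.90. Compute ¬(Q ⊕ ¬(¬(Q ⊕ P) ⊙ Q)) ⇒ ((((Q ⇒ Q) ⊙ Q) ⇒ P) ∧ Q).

Q ⊕ P = min(1, 0.90 + 0.75) = min(1, 1.65) = 1.00
¬(Q ⊕ P) = 1 − 1.00 = 0.00
¬(Q ⊕ P) ⊙ Q = max(0, 0.00 + 0.90 − 1) = max(0, -0.10) = 0.00
¬(¬(Q ⊕ P) ⊙ Q) = 1 − 0.00 = 1.00
Q ⊕ ¬(¬(Q ⊕ P) ⊙ Q) = min(1, 0.90 + 1.00) = min(1, 1.90) = 1.00
¬(Q ⊕ ¬(¬(Q ⊕ P) ⊙ Q)) = 1 − 1.00 = 0.00
Q ⇒ Q = min(1, 1 − 0.90 + 0.90) = min(1, 1.00) = 1.00
(Q ⇒ Q) ⊙ Q = max(0, 1.00 + 0.90 − 1) = max(0, 0.90) = 0.90
((Q ⇒ Q) ⊙ Q) ⇒ P = min(1, 1 − 0.90 + 0.75) = min(1, 0.85) = 0.85
(((Q ⇒ Q) ⊙ Q) ⇒ P) ∧ Q = min(0.85, 0.90) = 0.85
¬(Q ⊕ ¬(¬(Q ⊕ P) ⊙ Q)) ⇒ ((((Q ⇒ Q) ⊙ Q) ⇒ P) ∧ Q) = min(1, 1 − 0.00 + 0.85) = min(1, 1.85) = 1.00

1.00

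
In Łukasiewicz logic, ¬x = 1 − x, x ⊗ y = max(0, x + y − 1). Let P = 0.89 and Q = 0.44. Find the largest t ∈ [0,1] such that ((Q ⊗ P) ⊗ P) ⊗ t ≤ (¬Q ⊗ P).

1.00

Q ⊗ P = max(0, 0.44 + 0.89 − 1) = max(0, 0.33) = 0.33
(Q ⊗ P) ⊗ P = max(0, 0.33 + 0.89 − 1) = max(0, 0.22) = 0.22
So the left factor is (Q ⊗ P) ⊗ P = 0.22.
¬Q = 1 − 0.44 = 0.56
¬Q ⊗ P = max(0, 0.56 + 0.89 − 1) = max(0, 0.45) = 0.45
So the right-hand bound is ¬Q ⊗ P = 0.45.
The residuum of the Łukasiewicz t-norm gives the supremum: min(1, 1 − 0.22 + 0.45).
1 − 0.22 + 0.45 = 1.23, so t = min(1, 1.23) = 1.00.
Check: 0.22 ⊗ 1.00 = max(0, 0.22) = 0.22 ≤ 0.45.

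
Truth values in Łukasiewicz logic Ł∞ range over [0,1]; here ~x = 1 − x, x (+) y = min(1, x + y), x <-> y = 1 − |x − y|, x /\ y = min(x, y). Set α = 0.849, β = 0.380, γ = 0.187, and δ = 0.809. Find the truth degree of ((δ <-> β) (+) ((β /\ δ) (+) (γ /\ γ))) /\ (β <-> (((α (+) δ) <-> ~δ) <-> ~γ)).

δ <-> β = 1 − |0.809 − 0.380| = 1 − 0.429 = 0.571
β /\ δ = min(0.380, 0.809) = 0.380
γ /\ γ = min(0.187, 0.187) = 0.187
(β /\ δ) (+) (γ /\ γ) = min(1, 0.380 + 0.187) = min(1, 0.567) = 0.567
(δ <-> β) (+) ((β /\ δ) (+) (γ /\ γ)) = min(1, 0.571 + 0.567) = min(1, 1.138) = 1.000
α (+) δ = min(1, 0.849 + 0.809) = min(1, 1.658) = 1.000
~δ = 1 − 0.809 = 0.191
(α (+) δ) <-> ~δ = 1 − |1.000 − 0.191| = 1 − 0.809 = 0.191
~γ = 1 − 0.187 = 0.813
((α (+) δ) <-> ~δ) <-> ~γ = 1 − |0.191 − 0.813| = 1 − 0.622 = 0.378
β <-> (((α (+) δ) <-> ~δ) <-> ~γ) = 1 − |0.380 − 0.378| = 1 − 0.002 = 0.998
((δ <-> β) (+) ((β /\ δ) (+) (γ /\ γ))) /\ (β <-> (((α (+) δ) <-> ~δ) <-> ~γ)) = min(1.000, 0.998) = 0.998

0.998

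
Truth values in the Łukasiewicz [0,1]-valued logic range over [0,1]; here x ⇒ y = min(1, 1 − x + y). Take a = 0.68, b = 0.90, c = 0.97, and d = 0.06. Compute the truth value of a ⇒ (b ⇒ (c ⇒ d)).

c ⇒ d = min(1, 1 − 0.97 + 0.06) = min(1, 0.09) = 0.09
b ⇒ (c ⇒ d) = min(1, 1 − 0.90 + 0.09) = min(1, 0.19) = 0.19
a ⇒ (b ⇒ (c ⇒ d)) = min(1, 1 − 0.68 + 0.19) = min(1, 0.51) = 0.51

0.51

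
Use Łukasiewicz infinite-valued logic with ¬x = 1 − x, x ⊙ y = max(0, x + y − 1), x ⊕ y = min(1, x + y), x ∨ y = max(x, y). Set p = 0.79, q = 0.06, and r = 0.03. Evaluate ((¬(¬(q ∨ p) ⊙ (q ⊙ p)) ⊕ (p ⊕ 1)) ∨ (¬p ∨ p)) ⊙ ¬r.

0.97

q ∨ p = max(0.06, 0.79) = 0.79
¬(q ∨ p) = 1 − 0.79 = 0.21
q ⊙ p = max(0, 0.06 + 0.79 − 1) = max(0, -0.15) = 0.00
¬(q ∨ p) ⊙ (q ⊙ p) = max(0, 0.21 + 0.00 − 1) = max(0, -0.79) = 0.00
¬(¬(q ∨ p) ⊙ (q ⊙ p)) = 1 − 0.00 = 1.00
p ⊕ 1 = min(1, 0.79 + 1.00) = min(1, 1.79) = 1.00
¬(¬(q ∨ p) ⊙ (q ⊙ p)) ⊕ (p ⊕ 1) = min(1, 1.00 + 1.00) = min(1, 2.00) = 1.00
¬p = 1 − 0.79 = 0.21
¬p ∨ p = max(0.21, 0.79) = 0.79
(¬(¬(q ∨ p) ⊙ (q ⊙ p)) ⊕ (p ⊕ 1)) ∨ (¬p ∨ p) = max(1.00, 0.79) = 1.00
¬r = 1 − 0.03 = 0.97
((¬(¬(q ∨ p) ⊙ (q ⊙ p)) ⊕ (p ⊕ 1)) ∨ (¬p ∨ p)) ⊙ ¬r = max(0, 1.00 + 0.97 − 1) = max(0, 0.97) = 0.97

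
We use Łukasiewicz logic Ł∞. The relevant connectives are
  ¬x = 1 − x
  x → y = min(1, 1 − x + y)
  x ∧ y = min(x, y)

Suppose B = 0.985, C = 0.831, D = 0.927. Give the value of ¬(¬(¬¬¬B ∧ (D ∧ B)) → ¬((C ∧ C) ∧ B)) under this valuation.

0.816

¬B = 1 − 0.985 = 0.015
¬¬B = 1 − 0.015 = 0.985
¬¬¬B = 1 − 0.985 = 0.015
D ∧ B = min(0.927, 0.985) = 0.927
¬¬¬B ∧ (D ∧ B) = min(0.015, 0.927) = 0.015
¬(¬¬¬B ∧ (D ∧ B)) = 1 − 0.015 = 0.985
C ∧ C = min(0.831, 0.831) = 0.831
(C ∧ C) ∧ B = min(0.831, 0.985) = 0.831
¬((C ∧ C) ∧ B) = 1 − 0.831 = 0.169
¬(¬¬¬B ∧ (D ∧ B)) → ¬((C ∧ C) ∧ B) = min(1, 1 − 0.985 + 0.169) = min(1, 0.184) = 0.184
¬(¬(¬¬¬B ∧ (D ∧ B)) → ¬((C ∧ C) ∧ B)) = 1 − 0.184 = 0.816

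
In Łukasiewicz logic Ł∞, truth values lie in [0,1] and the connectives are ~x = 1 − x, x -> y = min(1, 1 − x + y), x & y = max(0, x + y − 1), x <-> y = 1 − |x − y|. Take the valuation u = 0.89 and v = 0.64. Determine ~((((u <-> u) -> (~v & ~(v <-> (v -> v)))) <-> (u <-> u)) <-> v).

0.64

u <-> u = 1 − |0.89 − 0.89| = 1 − 0.00 = 1.00
~v = 1 − 0.64 = 0.36
v -> v = min(1, 1 − 0.64 + 0.64) = min(1, 1.00) = 1.00
v <-> (v -> v) = 1 − |0.64 − 1.00| = 1 − 0.36 = 0.64
~(v <-> (v -> v)) = 1 − 0.64 = 0.36
~v & ~(v <-> (v -> v)) = max(0, 0.36 + 0.36 − 1) = max(0, -0.28) = 0.00
(u <-> u) -> (~v & ~(v <-> (v -> v))) = min(1, 1 − 1.00 + 0.00) = min(1, 0.00) = 0.00
((u <-> u) -> (~v & ~(v <-> (v -> v)))) <-> (u <-> u) = 1 − |0.00 − 1.00| = 1 − 1.00 = 0.00
(((u <-> u) -> (~v & ~(v <-> (v -> v)))) <-> (u <-> u)) <-> v = 1 − |0.00 − 0.64| = 1 − 0.64 = 0.36
~((((u <-> u) -> (~v & ~(v <-> (v -> v)))) <-> (u <-> u)) <-> v) = 1 − 0.36 = 0.64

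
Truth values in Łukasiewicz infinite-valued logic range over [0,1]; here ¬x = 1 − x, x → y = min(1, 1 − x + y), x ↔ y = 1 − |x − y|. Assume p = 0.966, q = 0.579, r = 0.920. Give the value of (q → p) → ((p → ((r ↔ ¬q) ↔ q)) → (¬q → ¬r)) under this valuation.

0.703

q → p = min(1, 1 − 0.579 + 0.966) = min(1, 1.387) = 1.000
¬q = 1 − 0.579 = 0.421
r ↔ ¬q = 1 − |0.920 − 0.421| = 1 − 0.499 = 0.501
(r ↔ ¬q) ↔ q = 1 − |0.501 − 0.579| = 1 − 0.078 = 0.922
p → ((r ↔ ¬q) ↔ q) = min(1, 1 − 0.966 + 0.922) = min(1, 0.956) = 0.956
¬r = 1 − 0.920 = 0.080
¬q → ¬r = min(1, 1 − 0.421 + 0.080) = min(1, 0.659) = 0.659
(p → ((r ↔ ¬q) ↔ q)) → (¬q → ¬r) = min(1, 1 − 0.956 + 0.659) = min(1, 0.703) = 0.703
(q → p) → ((p → ((r ↔ ¬q) ↔ q)) → (¬q → ¬r)) = min(1, 1 − 1.000 + 0.703) = min(1, 0.703) = 0.703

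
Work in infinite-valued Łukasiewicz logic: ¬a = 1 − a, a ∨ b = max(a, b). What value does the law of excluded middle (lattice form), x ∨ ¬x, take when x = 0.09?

0.91

¬x = 1 − 0.09 = 0.91
x ∨ ¬x = max(0.09, 0.91) = 0.91
(The value 0.91 < 1 shows this instance is not satisfied; not a Ł∞-tautology — its value is max(a, 1−a).)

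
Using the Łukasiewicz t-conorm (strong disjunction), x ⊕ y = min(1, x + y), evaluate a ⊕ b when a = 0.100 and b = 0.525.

0.625

a ⊕ b = min(1, 0.100 + 0.525) = min(1, 0.625) = 0.625
For comparison, the Gödel t-conorm max(x, y) would give 0.525.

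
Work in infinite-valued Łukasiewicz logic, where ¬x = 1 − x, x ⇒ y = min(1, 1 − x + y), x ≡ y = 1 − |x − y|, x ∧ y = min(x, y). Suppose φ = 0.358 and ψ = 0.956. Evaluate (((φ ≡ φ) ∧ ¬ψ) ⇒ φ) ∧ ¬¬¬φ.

φ ≡ φ = 1 − |0.358 − 0.358| = 1 − 0.000 = 1.000
¬ψ = 1 − 0.956 = 0.044
(φ ≡ φ) ∧ ¬ψ = min(1.000, 0.044) = 0.044
((φ ≡ φ) ∧ ¬ψ) ⇒ φ = min(1, 1 − 0.044 + 0.358) = min(1, 1.314) = 1.000
¬φ = 1 − 0.358 = 0.642
¬¬φ = 1 − 0.642 = 0.358
¬¬¬φ = 1 − 0.358 = 0.642
(((φ ≡ φ) ∧ ¬ψ) ⇒ φ) ∧ ¬¬¬φ = min(1.000, 0.642) = 0.642

0.642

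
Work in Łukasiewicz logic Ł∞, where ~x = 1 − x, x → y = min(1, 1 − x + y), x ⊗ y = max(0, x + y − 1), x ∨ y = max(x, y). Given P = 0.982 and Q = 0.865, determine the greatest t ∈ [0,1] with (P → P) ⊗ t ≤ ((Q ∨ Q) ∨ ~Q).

P → P = min(1, 1 − 0.982 + 0.982) = min(1, 1.000) = 1.000
So the left factor is P → P = 1.000.
Q ∨ Q = max(0.865, 0.865) = 0.865
~Q = 1 − 0.865 = 0.135
(Q ∨ Q) ∨ ~Q = max(0.865, 0.135) = 0.865
So the right-hand bound is (Q ∨ Q) ∨ ~Q = 0.865.
The residuum of the Łukasiewicz t-norm gives the supremum: min(1, 1 − 1.000 + 0.865).
1 − 1.000 + 0.865 = 0.865, so t = min(1, 0.865) = 0.865.
Check: 1.000 ⊗ 0.865 = max(0, 0.865) = 0.865 ≤ 0.865.

0.865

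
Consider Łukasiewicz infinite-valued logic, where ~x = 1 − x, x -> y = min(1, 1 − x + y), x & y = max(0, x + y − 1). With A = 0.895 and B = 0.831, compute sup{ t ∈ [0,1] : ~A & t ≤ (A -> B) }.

~A = 1 − 0.895 = 0.105
So the left factor is ~A = 0.105.
A -> B = min(1, 1 − 0.895 + 0.831) = min(1, 0.936) = 0.936
So the right-hand bound is A -> B = 0.936.
The residuum of the Łukasiewicz t-norm gives the supremum: min(1, 1 − 0.105 + 0.936).
1 − 0.105 + 0.936 = 1.831, so t = min(1, 1.831) = 1.000.
Check: 0.105 & 1.000 = max(0, 0.105) = 0.105 ≤ 0.936.

1.000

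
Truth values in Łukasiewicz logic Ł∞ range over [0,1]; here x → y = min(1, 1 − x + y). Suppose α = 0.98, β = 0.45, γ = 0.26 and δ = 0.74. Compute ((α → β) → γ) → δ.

0.95

α → β = min(1, 1 − 0.98 + 0.45) = min(1, 0.47) = 0.47
(α → β) → γ = min(1, 1 − 0.47 + 0.26) = min(1, 0.79) = 0.79
((α → β) → γ) → δ = min(1, 1 − 0.79 + 0.74) = min(1, 0.95) = 0.95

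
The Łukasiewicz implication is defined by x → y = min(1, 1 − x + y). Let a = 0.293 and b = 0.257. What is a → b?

0.964

a → b = min(1, 1 − 0.293 + 0.257) = min(1, 0.964) = 0.964
For comparison, the Gödel implication (1 if x ≤ y else y) would give 0.257.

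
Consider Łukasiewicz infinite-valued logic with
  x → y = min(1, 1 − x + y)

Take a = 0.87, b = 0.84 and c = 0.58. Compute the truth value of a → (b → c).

0.87

b → c = min(1, 1 − 0.84 + 0.58) = min(1, 0.74) = 0.74
a → (b → c) = min(1, 1 − 0.87 + 0.74) = min(1, 0.87) = 0.87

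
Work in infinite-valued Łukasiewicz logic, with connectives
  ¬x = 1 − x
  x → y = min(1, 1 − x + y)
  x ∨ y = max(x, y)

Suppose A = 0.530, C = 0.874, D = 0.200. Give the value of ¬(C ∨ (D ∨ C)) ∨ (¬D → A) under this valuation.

D ∨ C = max(0.200, 0.874) = 0.874
C ∨ (D ∨ C) = max(0.874, 0.874) = 0.874
¬(C ∨ (D ∨ C)) = 1 − 0.874 = 0.126
¬D = 1 − 0.200 = 0.800
¬D → A = min(1, 1 − 0.800 + 0.530) = min(1, 0.730) = 0.730
¬(C ∨ (D ∨ C)) ∨ (¬D → A) = max(0.126, 0.730) = 0.730

0.730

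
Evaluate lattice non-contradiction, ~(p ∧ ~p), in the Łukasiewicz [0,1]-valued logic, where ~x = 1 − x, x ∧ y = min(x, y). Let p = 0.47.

0.53

~p = 1 − 0.47 = 0.53
p ∧ ~p = min(0.47, 0.53) = 0.47
~(p ∧ ~p) = 1 − 0.47 = 0.53
(The value 0.53 < 1 shows this instance is not satisfied; not a Ł∞-tautology — its value is 1 − min(a, 1−a).)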